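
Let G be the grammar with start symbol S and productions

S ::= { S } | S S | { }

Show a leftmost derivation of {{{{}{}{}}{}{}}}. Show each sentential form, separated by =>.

S=>{S}=>{{S}}=>{{SS}}=>{{SSS}}=>{{{S}SS}}=>{{{SS}SS}}=>{{{SSS}SS}}=>{{{{}SS}SS}}=>{{{{}{}S}SS}}=>{{{{}{}{}}SS}}=>{{{{}{}{}}{}S}}=>{{{{}{}{}}{}{}}}

S => {S}   [S ::= { S }]
{S} => {{S}}   [S ::= { S }]
{{S}} => {{SS}}   [S ::= S S]
{{SS}} => {{SSS}}   [S ::= S S]
{{SSS}} => {{{S}SS}}   [S ::= { S }]
{{{S}SS}} => {{{SS}SS}}   [S ::= S S]
{{{SS}SS}} => {{{SSS}SS}}   [S ::= S S]
{{{SSS}SS}} => {{{{}SS}SS}}   [S ::= { }]
{{{{}SS}SS}} => {{{{}{}S}SS}}   [S ::= { }]
{{{{}{}S}SS}} => {{{{}{}{}}SS}}   [S ::= { }]
{{{{}{}{}}SS}} => {{{{}{}{}}{}S}}   [S ::= { }]
{{{{}{}{}}{}S}} => {{{{}{}{}}{}{}}}   [S ::= { }]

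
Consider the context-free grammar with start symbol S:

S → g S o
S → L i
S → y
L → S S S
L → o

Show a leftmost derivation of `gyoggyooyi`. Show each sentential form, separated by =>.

S => Li => SSSi => gSoSSi => gyoSSi => gyogSoSi => gyoggSooSi => gyoggyooSi => gyoggyooyi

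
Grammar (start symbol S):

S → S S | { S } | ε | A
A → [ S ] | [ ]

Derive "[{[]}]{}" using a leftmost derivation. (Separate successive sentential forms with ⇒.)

S ⇒ SS ⇒ AS ⇒ [S]S ⇒ [SS]S ⇒ [{S}S]S ⇒ [{A}S]S ⇒ [{[]}S]S ⇒ [{[]}]S ⇒ [{[]}]{S} ⇒ [{[]}]{}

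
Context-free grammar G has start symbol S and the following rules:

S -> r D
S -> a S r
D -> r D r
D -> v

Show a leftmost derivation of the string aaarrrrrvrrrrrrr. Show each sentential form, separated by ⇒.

S ⇒ aSr   [S -> a S r]
aSr ⇒ aaSrr   [S -> a S r]
aaSrr ⇒ aaaSrrr   [S -> a S r]
aaaSrrr ⇒ aaarDrrr   [S -> r D]
aaarDrrr ⇒ aaarrDrrrr   [D -> r D r]
aaarrDrrrr ⇒ aaarrrDrrrrr   [D -> r D r]
aaarrrDrrrrr ⇒ aaarrrrDrrrrrr   [D -> r D r]
aaarrrrDrrrrrr ⇒ aaarrrrrDrrrrrrr   [D -> r D r]
aaarrrrrDrrrrrrr ⇒ aaarrrrrvrrrrrrr   [D -> v]

S⇒aSr⇒aaSrr⇒aaaSrrr⇒aaarDrrr⇒aaarrDrrrr⇒aaarrrDrrrrr⇒aaarrrrDrrrrrr⇒aaarrrrrDrrrrrrr⇒aaarrrrrvrrrrrrr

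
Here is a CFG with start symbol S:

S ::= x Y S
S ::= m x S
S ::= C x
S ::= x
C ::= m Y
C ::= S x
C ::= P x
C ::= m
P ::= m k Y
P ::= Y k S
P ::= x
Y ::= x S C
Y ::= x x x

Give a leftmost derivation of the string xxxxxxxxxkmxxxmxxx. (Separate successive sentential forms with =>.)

S=>xYS=>xxxxS=>xxxxCx=>xxxxSxx=>xxxxxYSxx=>xxxxxxSCSxx=>xxxxxxCxCSxx=>xxxxxxPxxCSxx=>xxxxxxYkSxxCSxx=>xxxxxxxxxkSxxCSxx=>xxxxxxxxxkCxxxCSxx=>xxxxxxxxxkmxxxCSxx=>xxxxxxxxxkmxxxmSxx=>xxxxxxxxxkmxxxmxxx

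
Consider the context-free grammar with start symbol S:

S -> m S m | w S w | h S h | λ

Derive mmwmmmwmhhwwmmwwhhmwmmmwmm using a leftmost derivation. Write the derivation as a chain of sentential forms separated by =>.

S=>mSm=>mmSmm=>mmwSwmm=>mmwmSmwmm=>mmwmmSmmwmm=>mmwmmmSmmmwmm=>mmwmmmwSwmmmwmm=>mmwmmmwmSmwmmmwmm=>mmwmmmwmhShmwmmmwmm=>mmwmmmwmhhShhmwmmmwmm=>mmwmmmwmhhwSwhhmwmmmwmm=>mmwmmmwmhhwwSwwhhmwmmmwmm=>mmwmmmwmhhwwmSmwwhhmwmmmwmm=>mmwmmmwmhhwwmmwwhhmwmmmwmm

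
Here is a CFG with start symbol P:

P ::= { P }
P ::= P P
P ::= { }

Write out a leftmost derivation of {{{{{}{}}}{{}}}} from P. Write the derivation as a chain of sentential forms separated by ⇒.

P ⇒ {P}   [P ::= { P }]
{P} ⇒ {{P}}   [P ::= { P }]
{{P}} ⇒ {{PP}}   [P ::= P P]
{{PP}} ⇒ {{{P}P}}   [P ::= { P }]
{{{P}P}} ⇒ {{{{P}}P}}   [P ::= { P }]
{{{{P}}P}} ⇒ {{{{PP}}P}}   [P ::= P P]
{{{{PP}}P}} ⇒ {{{{{}P}}P}}   [P ::= { }]
{{{{{}P}}P}} ⇒ {{{{{}{}}}P}}   [P ::= { }]
{{{{{}{}}}P}} ⇒ {{{{{}{}}}{P}}}   [P ::= { P }]
{{{{{}{}}}{P}}} ⇒ {{{{{}{}}}{{}}}}   [P ::= { }]

P⇒{P}⇒{{P}}⇒{{PP}}⇒{{{P}P}}⇒{{{{P}}P}}⇒{{{{PP}}P}}⇒{{{{{}P}}P}}⇒{{{{{}{}}}P}}⇒{{{{{}{}}}{P}}}⇒{{{{{}{}}}{{}}}}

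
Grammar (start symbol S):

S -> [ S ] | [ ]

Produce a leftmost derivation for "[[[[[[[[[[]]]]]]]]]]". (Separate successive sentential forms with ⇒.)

S ⇒ [S] ⇒ [[S]] ⇒ [[[S]]] ⇒ [[[[S]]]] ⇒ [[[[[S]]]]] ⇒ [[[[[[S]]]]]] ⇒ [[[[[[[S]]]]]]] ⇒ [[[[[[[[S]]]]]]]] ⇒ [[[[[[[[[S]]]]]]]]] ⇒ [[[[[[[[[[]]]]]]]]]]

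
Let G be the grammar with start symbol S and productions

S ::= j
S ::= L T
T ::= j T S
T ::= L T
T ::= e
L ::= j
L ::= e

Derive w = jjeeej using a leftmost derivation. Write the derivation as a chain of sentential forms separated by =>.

S=>LT=>jT=>jjTS=>jjLTS=>jjeTS=>jjeLTS=>jjeeTS=>jjeeeS=>jjeeej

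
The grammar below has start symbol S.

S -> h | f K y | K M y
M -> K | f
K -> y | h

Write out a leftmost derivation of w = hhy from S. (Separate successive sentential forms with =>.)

S=>KMy=>hMy=>hKy=>hhy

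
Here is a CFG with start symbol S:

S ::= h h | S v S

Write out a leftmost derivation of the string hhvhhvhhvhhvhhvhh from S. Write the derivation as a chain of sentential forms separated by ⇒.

S ⇒ SvS ⇒ SvSvS ⇒ hhvSvS ⇒ hhvSvSvS ⇒ hhvSvSvSvS ⇒ hhvSvSvSvSvS ⇒ hhvhhvSvSvSvS ⇒ hhvhhvhhvSvSvS ⇒ hhvhhvhhvhhvSvS ⇒ hhvhhvhhvhhvhhvS ⇒ hhvhhvhhvhhvhhvhh

S ⇒ SvS   [S ::= S v S]
SvS ⇒ SvSvS   [S ::= S v S]
SvSvS ⇒ hhvSvS   [S ::= h h]
hhvSvS ⇒ hhvSvSvS   [S ::= S v S]
hhvSvSvS ⇒ hhvSvSvSvS   [S ::= S v S]
hhvSvSvSvS ⇒ hhvSvSvSvSvS   [S ::= S v S]
hhvSvSvSvSvS ⇒ hhvhhvSvSvSvS   [S ::= h h]
hhvhhvSvSvSvS ⇒ hhvhhvhhvSvSvS   [S ::= h h]
hhvhhvhhvSvSvS ⇒ hhvhhvhhvhhvSvS   [S ::= h h]
hhvhhvhhvhhvSvS ⇒ hhvhhvhhvhhvhhvS   [S ::= h h]
hhvhhvhhvhhvhhvS ⇒ hhvhhvhhvhhvhhvhh   [S ::= h h]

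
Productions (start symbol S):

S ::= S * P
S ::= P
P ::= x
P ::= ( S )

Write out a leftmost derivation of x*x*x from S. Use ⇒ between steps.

S⇒S*P⇒S*P*P⇒P*P*P⇒x*P*P⇒x*x*P⇒x*x*x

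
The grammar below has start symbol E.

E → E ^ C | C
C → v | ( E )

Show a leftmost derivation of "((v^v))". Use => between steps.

E => C => (E) => (C) => ((E)) => ((E^C)) => ((C^C)) => ((v^C)) => ((v^v))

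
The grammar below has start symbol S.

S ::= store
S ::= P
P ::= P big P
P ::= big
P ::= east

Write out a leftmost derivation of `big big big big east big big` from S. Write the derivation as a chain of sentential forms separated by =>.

S => P => P big P => big big P => big big P big P => big big P big P big P => big big big big P big P => big big big big east big P => big big big big east big big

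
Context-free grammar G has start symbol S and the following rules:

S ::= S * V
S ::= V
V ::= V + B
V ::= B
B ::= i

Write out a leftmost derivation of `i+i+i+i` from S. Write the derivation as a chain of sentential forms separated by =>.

S => V => V+B => V+B+B => V+B+B+B => B+B+B+B => i+B+B+B => i+i+B+B => i+i+i+B => i+i+i+i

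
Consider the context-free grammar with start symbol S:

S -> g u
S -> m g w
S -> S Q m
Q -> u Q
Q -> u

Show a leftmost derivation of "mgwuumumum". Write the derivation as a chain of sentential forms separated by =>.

S => SQm => SQmQm => SQmQmQm => mgwQmQmQm => mgwuQmQmQm => mgwuumQmQm => mgwuumumQm => mgwuumumum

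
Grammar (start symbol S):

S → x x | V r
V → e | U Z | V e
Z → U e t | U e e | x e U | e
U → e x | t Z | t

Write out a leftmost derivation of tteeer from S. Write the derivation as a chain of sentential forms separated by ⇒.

S⇒Vr⇒UZr⇒tZZr⇒tUeeZr⇒tteeZr⇒tteeer

S ⇒ Vr   [S → V r]
Vr ⇒ UZr   [V → U Z]
UZr ⇒ tZZr   [U → t Z]
tZZr ⇒ tUeeZr   [Z → U e e]
tUeeZr ⇒ tteeZr   [U → t]
tteeZr ⇒ tteeer   [Z → e]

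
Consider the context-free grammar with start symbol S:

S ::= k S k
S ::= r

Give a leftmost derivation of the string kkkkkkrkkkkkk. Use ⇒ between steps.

S ⇒ kSk ⇒ kkSkk ⇒ kkkSkkk ⇒ kkkkSkkkk ⇒ kkkkkSkkkkk ⇒ kkkkkkSkkkkkk ⇒ kkkkkkrkkkkkk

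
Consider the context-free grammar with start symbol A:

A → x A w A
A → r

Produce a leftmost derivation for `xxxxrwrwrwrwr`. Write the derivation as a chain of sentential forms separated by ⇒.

A ⇒ xAwA   [A → x A w A]
xAwA ⇒ xxAwAwA   [A → x A w A]
xxAwAwA ⇒ xxxAwAwAwA   [A → x A w A]
xxxAwAwAwA ⇒ xxxxAwAwAwAwA   [A → x A w A]
xxxxAwAwAwAwA ⇒ xxxxrwAwAwAwA   [A → r]
xxxxrwAwAwAwA ⇒ xxxxrwrwAwAwA   [A → r]
xxxxrwrwAwAwA ⇒ xxxxrwrwrwAwA   [A → r]
xxxxrwrwrwAwA ⇒ xxxxrwrwrwrwA   [A → r]
xxxxrwrwrwrwA ⇒ xxxxrwrwrwrwr   [A → r]

A ⇒ xAwA ⇒ xxAwAwA ⇒ xxxAwAwAwA ⇒ xxxxAwAwAwAwA ⇒ xxxxrwAwAwAwA ⇒ xxxxrwrwAwAwA ⇒ xxxxrwrwrwAwA ⇒ xxxxrwrwrwrwA ⇒ xxxxrwrwrwrwr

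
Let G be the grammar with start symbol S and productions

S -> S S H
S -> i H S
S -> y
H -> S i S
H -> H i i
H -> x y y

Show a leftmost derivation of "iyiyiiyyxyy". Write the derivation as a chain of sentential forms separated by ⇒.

S ⇒ SSH   [S -> S S H]
SSH ⇒ iHSSH   [S -> i H S]
iHSSH ⇒ iHiiSSH   [H -> H i i]
iHiiSSH ⇒ iSiSiiSSH   [H -> S i S]
iSiSiiSSH ⇒ iyiSiiSSH   [S -> y]
iyiSiiSSH ⇒ iyiyiiSSH   [S -> y]
iyiyiiSSH ⇒ iyiyiiySH   [S -> y]
iyiyiiySH ⇒ iyiyiiyyH   [S -> y]
iyiyiiyyH ⇒ iyiyiiyyxyy   [H -> x y y]

S ⇒ SSH ⇒ iHSSH ⇒ iHiiSSH ⇒ iSiSiiSSH ⇒ iyiSiiSSH ⇒ iyiyiiSSH ⇒ iyiyiiySH ⇒ iyiyiiyyH ⇒ iyiyiiyyxyy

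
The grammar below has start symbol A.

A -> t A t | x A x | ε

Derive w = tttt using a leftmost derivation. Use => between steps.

A=>tAt=>ttAtt=>tttt

A => tAt   [A -> t A t]
tAt => ttAtt   [A -> t A t]
ttAtt => tttt   [A -> ε]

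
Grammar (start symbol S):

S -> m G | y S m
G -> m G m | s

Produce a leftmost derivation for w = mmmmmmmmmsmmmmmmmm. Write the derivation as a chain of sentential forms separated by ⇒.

S⇒mG⇒mmGm⇒mmmGmm⇒mmmmGmmm⇒mmmmmGmmmm⇒mmmmmmGmmmmm⇒mmmmmmmGmmmmmm⇒mmmmmmmmGmmmmmmm⇒mmmmmmmmmGmmmmmmmm⇒mmmmmmmmmsmmmmmmmm

S ⇒ mG   [S -> m G]
mG ⇒ mmGm   [G -> m G m]
mmGm ⇒ mmmGmm   [G -> m G m]
mmmGmm ⇒ mmmmGmmm   [G -> m G m]
mmmmGmmm ⇒ mmmmmGmmmm   [G -> m G m]
mmmmmGmmmm ⇒ mmmmmmGmmmmm   [G -> m G m]
mmmmmmGmmmmm ⇒ mmmmmmmGmmmmmm   [G -> m G m]
mmmmmmmGmmmmmm ⇒ mmmmmmmmGmmmmmmm   [G -> m G m]
mmmmmmmmGmmmmmmm ⇒ mmmmmmmmmGmmmmmmmm   [G -> m G m]
mmmmmmmmmGmmmmmmmm ⇒ mmmmmmmmmsmmmmmmmm   [G -> s]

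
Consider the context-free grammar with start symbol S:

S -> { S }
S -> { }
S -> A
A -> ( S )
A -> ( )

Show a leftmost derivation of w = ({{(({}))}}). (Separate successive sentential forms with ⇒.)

S⇒A⇒(S)⇒({S})⇒({{S}})⇒({{A}})⇒({{(S)}})⇒({{(A)}})⇒({{((S))}})⇒({{(({}))}})

S ⇒ A   [S -> A]
A ⇒ (S)   [A -> ( S )]
(S) ⇒ ({S})   [S -> { S }]
({S}) ⇒ ({{S}})   [S -> { S }]
({{S}}) ⇒ ({{A}})   [S -> A]
({{A}}) ⇒ ({{(S)}})   [A -> ( S )]
({{(S)}}) ⇒ ({{(A)}})   [S -> A]
({{(A)}}) ⇒ ({{((S))}})   [A -> ( S )]
({{((S))}}) ⇒ ({{(({}))}})   [S -> { }]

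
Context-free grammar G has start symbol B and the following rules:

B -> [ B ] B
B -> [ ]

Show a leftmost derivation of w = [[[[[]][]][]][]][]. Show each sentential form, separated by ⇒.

B ⇒ [B]B ⇒ [[B]B]B ⇒ [[[B]B]B]B ⇒ [[[[B]B]B]B]B ⇒ [[[[[]]B]B]B]B ⇒ [[[[[]][]]B]B]B ⇒ [[[[[]][]][]]B]B ⇒ [[[[[]][]][]][]]B ⇒ [[[[[]][]][]][]][]

B ⇒ [B]B   [B -> [ B ] B]
[B]B ⇒ [[B]B]B   [B -> [ B ] B]
[[B]B]B ⇒ [[[B]B]B]B   [B -> [ B ] B]
[[[B]B]B]B ⇒ [[[[B]B]B]B]B   [B -> [ B ] B]
[[[[B]B]B]B]B ⇒ [[[[[]]B]B]B]B   [B -> [ ]]
[[[[[]]B]B]B]B ⇒ [[[[[]][]]B]B]B   [B -> [ ]]
[[[[[]][]]B]B]B ⇒ [[[[[]][]][]]B]B   [B -> [ ]]
[[[[[]][]][]]B]B ⇒ [[[[[]][]][]][]]B   [B -> [ ]]
[[[[[]][]][]][]]B ⇒ [[[[[]][]][]][]][]   [B -> [ ]]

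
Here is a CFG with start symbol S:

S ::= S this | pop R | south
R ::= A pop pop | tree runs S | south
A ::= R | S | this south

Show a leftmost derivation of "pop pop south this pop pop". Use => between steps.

S => pop R => pop A pop pop => pop S pop pop => pop S this pop pop => pop pop R this pop pop => pop pop south this pop pop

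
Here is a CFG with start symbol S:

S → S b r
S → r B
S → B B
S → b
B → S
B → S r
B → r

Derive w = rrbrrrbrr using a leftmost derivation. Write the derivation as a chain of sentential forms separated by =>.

S=>rB=>rSr=>rrBr=>rrSr=>rrSbrr=>rrBBbrr=>rrSrBbrr=>rrBBrBbrr=>rrSBrBbrr=>rrbBrBbrr=>rrbrrBbrr=>rrbrrrbrr

S => rB   [S → r B]
rB => rSr   [B → S r]
rSr => rrBr   [S → r B]
rrBr => rrSr   [B → S]
rrSr => rrSbrr   [S → S b r]
rrSbrr => rrBBbrr   [S → B B]
rrBBbrr => rrSrBbrr   [B → S r]
rrSrBbrr => rrBBrBbrr   [S → B B]
rrBBrBbrr => rrSBrBbrr   [B → S]
rrSBrBbrr => rrbBrBbrr   [S → b]
rrbBrBbrr => rrbrrBbrr   [B → r]
rrbrrBbrr => rrbrrrbrr   [B → r]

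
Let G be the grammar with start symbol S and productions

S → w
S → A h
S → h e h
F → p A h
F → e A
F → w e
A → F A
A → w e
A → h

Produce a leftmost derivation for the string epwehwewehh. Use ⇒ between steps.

S ⇒ Ah   [S → A h]
Ah ⇒ FAh   [A → F A]
FAh ⇒ eAAh   [F → e A]
eAAh ⇒ eFAAh   [A → F A]
eFAAh ⇒ epAhAAh   [F → p A h]
epAhAAh ⇒ epwehAAh   [A → w e]
epwehAAh ⇒ epwehFAAh   [A → F A]
epwehFAAh ⇒ epwehweAAh   [F → w e]
epwehweAAh ⇒ epwehweweAh   [A → w e]
epwehweweAh ⇒ epwehwewehh   [A → h]

S⇒Ah⇒FAh⇒eAAh⇒eFAAh⇒epAhAAh⇒epwehAAh⇒epwehFAAh⇒epwehweAAh⇒epwehweweAh⇒epwehwewehh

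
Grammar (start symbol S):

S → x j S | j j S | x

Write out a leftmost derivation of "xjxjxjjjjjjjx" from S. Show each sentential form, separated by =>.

S => xjS   [S → x j S]
xjS => xjxjS   [S → x j S]
xjxjS => xjxjxjS   [S → x j S]
xjxjxjS => xjxjxjjjS   [S → j j S]
xjxjxjjjS => xjxjxjjjjjS   [S → j j S]
xjxjxjjjjjS => xjxjxjjjjjjjS   [S → j j S]
xjxjxjjjjjjjS => xjxjxjjjjjjjx   [S → x]

S=>xjS=>xjxjS=>xjxjxjS=>xjxjxjjjS=>xjxjxjjjjjS=>xjxjxjjjjjjjS=>xjxjxjjjjjjjx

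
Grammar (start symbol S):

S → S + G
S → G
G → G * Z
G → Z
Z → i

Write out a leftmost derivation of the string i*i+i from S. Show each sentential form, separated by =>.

S=>S+G=>G+G=>G*Z+G=>Z*Z+G=>i*Z+G=>i*i+G=>i*i+Z=>i*i+i

S => S+G   [S → S + G]
S+G => G+G   [S → G]
G+G => G*Z+G   [G → G * Z]
G*Z+G => Z*Z+G   [G → Z]
Z*Z+G => i*Z+G   [Z → i]
i*Z+G => i*i+G   [Z → i]
i*i+G => i*i+Z   [G → Z]
i*i+Z => i*i+i   [Z → i]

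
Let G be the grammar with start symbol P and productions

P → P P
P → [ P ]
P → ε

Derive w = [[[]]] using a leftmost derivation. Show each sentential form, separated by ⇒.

P⇒[P]⇒[PP]⇒[[P]P]⇒[[[P]]P]⇒[[[]]P]⇒[[[]]]

P ⇒ [P]   [P → [ P ]]
[P] ⇒ [PP]   [P → P P]
[PP] ⇒ [[P]P]   [P → [ P ]]
[[P]P] ⇒ [[[P]]P]   [P → [ P ]]
[[[P]]P] ⇒ [[[]]P]   [P → ε]
[[[]]P] ⇒ [[[]]]   [P → ε]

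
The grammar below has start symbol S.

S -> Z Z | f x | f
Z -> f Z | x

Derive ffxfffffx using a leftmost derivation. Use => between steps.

S=>ZZ=>fZZ=>ffZZ=>ffxZ=>ffxfZ=>ffxffZ=>ffxfffZ=>ffxffffZ=>ffxfffffZ=>ffxfffffx

S => ZZ   [S -> Z Z]
ZZ => fZZ   [Z -> f Z]
fZZ => ffZZ   [Z -> f Z]
ffZZ => ffxZ   [Z -> x]
ffxZ => ffxfZ   [Z -> f Z]
ffxfZ => ffxffZ   [Z -> f Z]
ffxffZ => ffxfffZ   [Z -> f Z]
ffxfffZ => ffxffffZ   [Z -> f Z]
ffxffffZ => ffxfffffZ   [Z -> f Z]
ffxfffffZ => ffxfffffx   [Z -> x]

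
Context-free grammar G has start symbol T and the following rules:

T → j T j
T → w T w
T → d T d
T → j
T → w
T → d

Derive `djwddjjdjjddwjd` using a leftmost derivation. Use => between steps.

T => dTd => djTjd => djwTwjd => djwdTdwjd => djwddTddwjd => djwddjTjddwjd => djwddjjTjjddwjd => djwddjjdjjddwjd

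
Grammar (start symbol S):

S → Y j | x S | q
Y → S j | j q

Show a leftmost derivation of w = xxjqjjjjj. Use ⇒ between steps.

S ⇒ Yj   [S → Y j]
Yj ⇒ Sjj   [Y → S j]
Sjj ⇒ Yjjj   [S → Y j]
Yjjj ⇒ Sjjjj   [Y → S j]
Sjjjj ⇒ xSjjjj   [S → x S]
xSjjjj ⇒ xxSjjjj   [S → x S]
xxSjjjj ⇒ xxYjjjjj   [S → Y j]
xxYjjjjj ⇒ xxjqjjjjj   [Y → j q]

S⇒Yj⇒Sjj⇒Yjjj⇒Sjjjj⇒xSjjjj⇒xxSjjjj⇒xxYjjjjj⇒xxjqjjjjj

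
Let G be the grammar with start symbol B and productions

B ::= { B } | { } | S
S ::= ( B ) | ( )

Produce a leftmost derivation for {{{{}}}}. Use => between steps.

B=>{B}=>{{B}}=>{{{B}}}=>{{{{}}}}

B => {B}   [B ::= { B }]
{B} => {{B}}   [B ::= { B }]
{{B}} => {{{B}}}   [B ::= { B }]
{{{B}}} => {{{{}}}}   [B ::= { }]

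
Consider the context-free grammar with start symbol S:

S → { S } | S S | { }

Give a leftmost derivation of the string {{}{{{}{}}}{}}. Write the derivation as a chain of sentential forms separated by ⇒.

S⇒{S}⇒{SS}⇒{{}S}⇒{{}SS}⇒{{}{S}S}⇒{{}{{S}}S}⇒{{}{{SS}}S}⇒{{}{{{}S}}S}⇒{{}{{{}{}}}S}⇒{{}{{{}{}}}{}}

S ⇒ {S}   [S → { S }]
{S} ⇒ {SS}   [S → S S]
{SS} ⇒ {{}S}   [S → { }]
{{}S} ⇒ {{}SS}   [S → S S]
{{}SS} ⇒ {{}{S}S}   [S → { S }]
{{}{S}S} ⇒ {{}{{S}}S}   [S → { S }]
{{}{{S}}S} ⇒ {{}{{SS}}S}   [S → S S]
{{}{{SS}}S} ⇒ {{}{{{}S}}S}   [S → { }]
{{}{{{}S}}S} ⇒ {{}{{{}{}}}S}   [S → { }]
{{}{{{}{}}}S} ⇒ {{}{{{}{}}}{}}   [S → { }]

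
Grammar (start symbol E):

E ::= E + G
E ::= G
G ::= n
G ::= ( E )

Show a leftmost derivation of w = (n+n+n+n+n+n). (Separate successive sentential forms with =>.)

E => G => (E) => (E+G) => (E+G+G) => (E+G+G+G) => (E+G+G+G+G) => (E+G+G+G+G+G) => (G+G+G+G+G+G) => (n+G+G+G+G+G) => (n+n+G+G+G+G) => (n+n+n+G+G+G) => (n+n+n+n+G+G) => (n+n+n+n+n+G) => (n+n+n+n+n+n)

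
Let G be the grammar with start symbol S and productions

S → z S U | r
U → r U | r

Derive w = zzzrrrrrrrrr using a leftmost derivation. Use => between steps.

S => zSU   [S → z S U]
zSU => zzSUU   [S → z S U]
zzSUU => zzzSUUU   [S → z S U]
zzzSUUU => zzzrUUU   [S → r]
zzzrUUU => zzzrrUUU   [U → r U]
zzzrrUUU => zzzrrrUUU   [U → r U]
zzzrrrUUU => zzzrrrrUUU   [U → r U]
zzzrrrrUUU => zzzrrrrrUUU   [U → r U]
zzzrrrrrUUU => zzzrrrrrrUU   [U → r]
zzzrrrrrrUU => zzzrrrrrrrU   [U → r]
zzzrrrrrrrU => zzzrrrrrrrrU   [U → r U]
zzzrrrrrrrrU => zzzrrrrrrrrr   [U → r]

S => zSU => zzSUU => zzzSUUU => zzzrUUU => zzzrrUUU => zzzrrrUUU => zzzrrrrUUU => zzzrrrrrUUU => zzzrrrrrrUU => zzzrrrrrrrU => zzzrrrrrrrrU => zzzrrrrrrrrr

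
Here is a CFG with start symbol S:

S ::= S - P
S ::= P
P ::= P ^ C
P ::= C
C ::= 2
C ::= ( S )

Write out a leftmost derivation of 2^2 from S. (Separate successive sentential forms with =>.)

S => P => P^C => C^C => 2^C => 2^2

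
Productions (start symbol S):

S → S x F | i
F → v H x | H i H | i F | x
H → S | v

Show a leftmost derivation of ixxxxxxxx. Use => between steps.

S => SxF   [S → S x F]
SxF => SxFxF   [S → S x F]
SxFxF => SxFxFxF   [S → S x F]
SxFxFxF => SxFxFxFxF   [S → S x F]
SxFxFxFxF => ixFxFxFxF   [S → i]
ixFxFxFxF => ixxxFxFxF   [F → x]
ixxxFxFxF => ixxxxxFxF   [F → x]
ixxxxxFxF => ixxxxxxxF   [F → x]
ixxxxxxxF => ixxxxxxxx   [F → x]

S => SxF => SxFxF => SxFxFxF => SxFxFxFxF => ixFxFxFxF => ixxxFxFxF => ixxxxxFxF => ixxxxxxxF => ixxxxxxxx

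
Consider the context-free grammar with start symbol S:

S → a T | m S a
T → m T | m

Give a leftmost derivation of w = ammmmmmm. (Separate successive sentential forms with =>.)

S => aT => amT => ammT => ammmT => ammmmT => ammmmmT => ammmmmmT => ammmmmmm

S => aT   [S → a T]
aT => amT   [T → m T]
amT => ammT   [T → m T]
ammT => ammmT   [T → m T]
ammmT => ammmmT   [T → m T]
ammmmT => ammmmmT   [T → m T]
ammmmmT => ammmmmmT   [T → m T]
ammmmmmT => ammmmmmm   [T → m]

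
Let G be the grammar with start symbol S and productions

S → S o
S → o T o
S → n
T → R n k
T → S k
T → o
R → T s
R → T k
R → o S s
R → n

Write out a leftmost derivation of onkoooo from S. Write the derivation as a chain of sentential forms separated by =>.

S => So   [S → S o]
So => Soo   [S → S o]
Soo => Sooo   [S → S o]
Sooo => oToooo   [S → o T o]
oToooo => oSkoooo   [T → S k]
oSkoooo => onkoooo   [S → n]

S => So => Soo => Sooo => oToooo => oSkoooo => onkoooo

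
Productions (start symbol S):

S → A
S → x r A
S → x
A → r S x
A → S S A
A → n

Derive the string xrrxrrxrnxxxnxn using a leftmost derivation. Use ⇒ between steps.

S ⇒ xrA   [S → x r A]
xrA ⇒ xrSSA   [A → S S A]
xrSSA ⇒ xrASA   [S → A]
xrASA ⇒ xrSSASA   [A → S S A]
xrSSASA ⇒ xrASASA   [S → A]
xrASASA ⇒ xrrSxSASA   [A → r S x]
xrrSxSASA ⇒ xrrxrAxSASA   [S → x r A]
xrrxrAxSASA ⇒ xrrxrrSxxSASA   [A → r S x]
xrrxrrSxxSASA ⇒ xrrxrrxrAxxSASA   [S → x r A]
xrrxrrxrAxxSASA ⇒ xrrxrrxrnxxSASA   [A → n]
xrrxrrxrnxxSASA ⇒ xrrxrrxrnxxxASA   [S → x]
xrrxrrxrnxxxASA ⇒ xrrxrrxrnxxxnSA   [A → n]
xrrxrrxrnxxxnSA ⇒ xrrxrrxrnxxxnxA   [S → x]
xrrxrrxrnxxxnxA ⇒ xrrxrrxrnxxxnxn   [A → n]

S ⇒ xrA ⇒ xrSSA ⇒ xrASA ⇒ xrSSASA ⇒ xrASASA ⇒ xrrSxSASA ⇒ xrrxrAxSASA ⇒ xrrxrrSxxSASA ⇒ xrrxrrxrAxxSASA ⇒ xrrxrrxrnxxSASA ⇒ xrrxrrxrnxxxASA ⇒ xrrxrrxrnxxxnSA ⇒ xrrxrrxrnxxxnxA ⇒ xrrxrrxrnxxxnxn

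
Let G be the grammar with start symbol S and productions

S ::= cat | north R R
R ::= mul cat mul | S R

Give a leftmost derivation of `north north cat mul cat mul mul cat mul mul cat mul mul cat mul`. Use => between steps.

S => north R R => north S R R => north north R R R R => north north S R R R R => north north cat R R R R => north north cat mul cat mul R R R => north north cat mul cat mul mul cat mul R R => north north cat mul cat mul mul cat mul mul cat mul R => north north cat mul cat mul mul cat mul mul cat mul mul cat mul

S => north R R   [S ::= north R R]
north R R => north S R R   [R ::= S R]
north S R R => north north R R R R   [S ::= north R R]
north north R R R R => north north S R R R R   [R ::= S R]
north north S R R R R => north north cat R R R R   [S ::= cat]
north north cat R R R R => north north cat mul cat mul R R R   [R ::= mul cat mul]
north north cat mul cat mul R R R => north north cat mul cat mul mul cat mul R R   [R ::= mul cat mul]
north north cat mul cat mul mul cat mul R R => north north cat mul cat mul mul cat mul mul cat mul R   [R ::= mul cat mul]
north north cat mul cat mul mul cat mul mul cat mul R => north north cat mul cat mul mul cat mul mul cat mul mul cat mul   [R ::= mul cat mul]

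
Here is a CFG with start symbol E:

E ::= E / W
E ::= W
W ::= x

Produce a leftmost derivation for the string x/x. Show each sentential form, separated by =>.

E => E/W   [E ::= E / W]
E/W => W/W   [E ::= W]
W/W => x/W   [W ::= x]
x/W => x/x   [W ::= x]

E => E/W => W/W => x/W => x/x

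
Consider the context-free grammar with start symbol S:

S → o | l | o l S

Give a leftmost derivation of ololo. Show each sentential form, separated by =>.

S => olS   [S → o l S]
olS => ololS   [S → o l S]
ololS => ololo   [S → o]

S=>olS=>ololS=>ololo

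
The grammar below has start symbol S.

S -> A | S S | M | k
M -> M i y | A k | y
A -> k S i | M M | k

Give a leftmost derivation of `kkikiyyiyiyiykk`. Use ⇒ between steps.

S ⇒ SS   [S -> S S]
SS ⇒ SSS   [S -> S S]
SSS ⇒ ASS   [S -> A]
ASS ⇒ MMSS   [A -> M M]
MMSS ⇒ MiyMSS   [M -> M i y]
MiyMSS ⇒ AkiyMSS   [M -> A k]
AkiyMSS ⇒ kSikiyMSS   [A -> k S i]
kSikiyMSS ⇒ kkikiyMSS   [S -> k]
kkikiyMSS ⇒ kkikiyMiySS   [M -> M i y]
kkikiyMiySS ⇒ kkikiyMiyiySS   [M -> M i y]
kkikiyMiyiySS ⇒ kkikiyMiyiyiySS   [M -> M i y]
kkikiyMiyiyiySS ⇒ kkikiyyiyiyiySS   [M -> y]
kkikiyyiyiyiySS ⇒ kkikiyyiyiyiykS   [S -> k]
kkikiyyiyiyiykS ⇒ kkikiyyiyiyiykk   [S -> k]

S⇒SS⇒SSS⇒ASS⇒MMSS⇒MiyMSS⇒AkiyMSS⇒kSikiyMSS⇒kkikiyMSS⇒kkikiyMiySS⇒kkikiyMiyiySS⇒kkikiyMiyiyiySS⇒kkikiyyiyiyiySS⇒kkikiyyiyiyiykS⇒kkikiyyiyiyiykk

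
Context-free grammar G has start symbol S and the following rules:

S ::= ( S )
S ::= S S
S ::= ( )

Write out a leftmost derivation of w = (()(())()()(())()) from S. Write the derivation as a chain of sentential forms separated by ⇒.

S ⇒ (S)   [S ::= ( S )]
(S) ⇒ (SS)   [S ::= S S]
(SS) ⇒ (()S)   [S ::= ( )]
(()S) ⇒ (()SS)   [S ::= S S]
(()SS) ⇒ (()SSS)   [S ::= S S]
(()SSS) ⇒ (()(S)SS)   [S ::= ( S )]
(()(S)SS) ⇒ (()(())SS)   [S ::= ( )]
(()(())SS) ⇒ (()(())SSS)   [S ::= S S]
(()(())SSS) ⇒ (()(())()SS)   [S ::= ( )]
(()(())()SS) ⇒ (()(())()()S)   [S ::= ( )]
(()(())()()S) ⇒ (()(())()()SS)   [S ::= S S]
(()(())()()SS) ⇒ (()(())()()(S)S)   [S ::= ( S )]
(()(())()()(S)S) ⇒ (()(())()()(())S)   [S ::= ( )]
(()(())()()(())S) ⇒ (()(())()()(())())   [S ::= ( )]

S ⇒ (S) ⇒ (SS) ⇒ (()S) ⇒ (()SS) ⇒ (()SSS) ⇒ (()(S)SS) ⇒ (()(())SS) ⇒ (()(())SSS) ⇒ (()(())()SS) ⇒ (()(())()()S) ⇒ (()(())()()SS) ⇒ (()(())()()(S)S) ⇒ (()(())()()(())S) ⇒ (()(())()()(())())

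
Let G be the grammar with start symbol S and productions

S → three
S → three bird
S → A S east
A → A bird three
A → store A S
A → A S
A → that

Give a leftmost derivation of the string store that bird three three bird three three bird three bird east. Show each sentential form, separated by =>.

S => A S east   [S → A S east]
A S east => A S S east   [A → A S]
A S S east => A S S S east   [A → A S]
A S S S east => store A S S S S east   [A → store A S]
store A S S S S east => store A bird three S S S S east   [A → A bird three]
store A bird three S S S S east => store that bird three S S S S east   [A → that]
store that bird three S S S S east => store that bird three three bird S S S east   [S → three bird]
store that bird three three bird S S S east => store that bird three three bird three S S east   [S → three]
store that bird three three bird three S S east => store that bird three three bird three three bird S east   [S → three bird]
store that bird three three bird three three bird S east => store that bird three three bird three three bird three bird east   [S → three bird]

S => A S east => A S S east => A S S S east => store A S S S S east => store A bird three S S S S east => store that bird three S S S S east => store that bird three three bird S S S east => store that bird three three bird three S S east => store that bird three three bird three three bird S east => store that bird three three bird three three bird three bird east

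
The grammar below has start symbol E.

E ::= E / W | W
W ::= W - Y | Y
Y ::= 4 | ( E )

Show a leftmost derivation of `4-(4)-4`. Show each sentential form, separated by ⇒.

E ⇒ W   [E ::= W]
W ⇒ W-Y   [W ::= W - Y]
W-Y ⇒ W-Y-Y   [W ::= W - Y]
W-Y-Y ⇒ Y-Y-Y   [W ::= Y]
Y-Y-Y ⇒ 4-Y-Y   [Y ::= 4]
4-Y-Y ⇒ 4-(E)-Y   [Y ::= ( E )]
4-(E)-Y ⇒ 4-(W)-Y   [E ::= W]
4-(W)-Y ⇒ 4-(Y)-Y   [W ::= Y]
4-(Y)-Y ⇒ 4-(4)-Y   [Y ::= 4]
4-(4)-Y ⇒ 4-(4)-4   [Y ::= 4]

E ⇒ W ⇒ W-Y ⇒ W-Y-Y ⇒ Y-Y-Y ⇒ 4-Y-Y ⇒ 4-(E)-Y ⇒ 4-(W)-Y ⇒ 4-(Y)-Y ⇒ 4-(4)-Y ⇒ 4-(4)-4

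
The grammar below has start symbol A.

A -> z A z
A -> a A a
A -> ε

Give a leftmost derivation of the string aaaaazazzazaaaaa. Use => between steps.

A => aAa => aaAaa => aaaAaaa => aaaaAaaaa => aaaaaAaaaaa => aaaaazAzaaaaa => aaaaazaAazaaaaa => aaaaazazAzazaaaaa => aaaaazazzazaaaaa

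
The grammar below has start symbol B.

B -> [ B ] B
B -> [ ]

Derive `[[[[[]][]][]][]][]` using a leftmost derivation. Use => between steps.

B => [B]B => [[B]B]B => [[[B]B]B]B => [[[[B]B]B]B]B => [[[[[]]B]B]B]B => [[[[[]][]]B]B]B => [[[[[]][]][]]B]B => [[[[[]][]][]][]]B => [[[[[]][]][]][]][]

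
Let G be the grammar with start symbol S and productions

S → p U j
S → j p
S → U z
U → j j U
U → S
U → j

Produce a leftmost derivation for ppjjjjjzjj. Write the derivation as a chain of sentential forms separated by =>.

S => pUj   [S → p U j]
pUj => pSj   [U → S]
pSj => ppUjj   [S → p U j]
ppUjj => ppjjUjj   [U → j j U]
ppjjUjj => ppjjjjUjj   [U → j j U]
ppjjjjUjj => ppjjjjSjj   [U → S]
ppjjjjSjj => ppjjjjUzjj   [S → U z]
ppjjjjUzjj => ppjjjjjzjj   [U → j]

S => pUj => pSj => ppUjj => ppjjUjj => ppjjjjUjj => ppjjjjSjj => ppjjjjUzjj => ppjjjjjzjj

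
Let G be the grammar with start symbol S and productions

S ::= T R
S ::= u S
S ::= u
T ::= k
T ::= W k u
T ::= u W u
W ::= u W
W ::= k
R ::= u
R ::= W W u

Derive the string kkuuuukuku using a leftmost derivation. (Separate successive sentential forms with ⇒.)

S ⇒ TR   [S ::= T R]
TR ⇒ WkuR   [T ::= W k u]
WkuR ⇒ kkuR   [W ::= k]
kkuR ⇒ kkuWWu   [R ::= W W u]
kkuWWu ⇒ kkuuWWu   [W ::= u W]
kkuuWWu ⇒ kkuuuWWu   [W ::= u W]
kkuuuWWu ⇒ kkuuuuWWu   [W ::= u W]
kkuuuuWWu ⇒ kkuuuukWu   [W ::= k]
kkuuuukWu ⇒ kkuuuukuWu   [W ::= u W]
kkuuuukuWu ⇒ kkuuuukuku   [W ::= k]

S⇒TR⇒WkuR⇒kkuR⇒kkuWWu⇒kkuuWWu⇒kkuuuWWu⇒kkuuuuWWu⇒kkuuuukWu⇒kkuuuukuWu⇒kkuuuukuku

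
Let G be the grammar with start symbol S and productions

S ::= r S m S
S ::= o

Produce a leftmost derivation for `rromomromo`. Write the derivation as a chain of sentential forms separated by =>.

S=>rSmS=>rrSmSmS=>rromSmS=>rromomS=>rromomrSmS=>rromomromS=>rromomromo

S => rSmS   [S ::= r S m S]
rSmS => rrSmSmS   [S ::= r S m S]
rrSmSmS => rromSmS   [S ::= o]
rromSmS => rromomS   [S ::= o]
rromomS => rromomrSmS   [S ::= r S m S]
rromomrSmS => rromomromS   [S ::= o]
rromomromS => rromomromo   [S ::= o]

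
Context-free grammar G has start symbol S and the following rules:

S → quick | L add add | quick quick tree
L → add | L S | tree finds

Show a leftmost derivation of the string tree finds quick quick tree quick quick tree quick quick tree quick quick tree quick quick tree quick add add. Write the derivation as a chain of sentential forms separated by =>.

S => L add add   [S → L add add]
L add add => L S add add   [L → L S]
L S add add => L S S add add   [L → L S]
L S S add add => L S S S add add   [L → L S]
L S S S add add => L S S S S add add   [L → L S]
L S S S S add add => L S S S S S add add   [L → L S]
L S S S S S add add => L S S S S S S add add   [L → L S]
L S S S S S S add add => tree finds S S S S S S add add   [L → tree finds]
tree finds S S S S S S add add => tree finds quick quick tree S S S S S add add   [S → quick quick tree]
tree finds quick quick tree S S S S S add add => tree finds quick quick tree quick quick tree S S S S add add   [S → quick quick tree]
tree finds quick quick tree quick quick tree S S S S add add => tree finds quick quick tree quick quick tree quick quick tree S S S add add   [S → quick quick tree]
tree finds quick quick tree quick quick tree quick quick tree S S S add add => tree finds quick quick tree quick quick tree quick quick tree quick quick tree S S add add   [S → quick quick tree]
tree finds quick quick tree quick quick tree quick quick tree quick quick tree S S add add => tree finds quick quick tree quick quick tree quick quick tree quick quick tree quick quick tree S add add   [S → quick quick tree]
tree finds quick quick tree quick quick tree quick quick tree quick quick tree quick quick tree S add add => tree finds quick quick tree quick quick tree quick quick tree quick quick tree quick quick tree quick add add   [S → quick]

S => L add add => L S add add => L S S add add => L S S S add add => L S S S S add add => L S S S S S add add => L S S S S S S add add => tree finds S S S S S S add add => tree finds quick quick tree S S S S S add add => tree finds quick quick tree quick quick tree S S S S add add => tree finds quick quick tree quick quick tree quick quick tree S S S add add => tree finds quick quick tree quick quick tree quick quick tree quick quick tree S S add add => tree finds quick quick tree quick quick tree quick quick tree quick quick tree quick quick tree S add add => tree finds quick quick tree quick quick tree quick quick tree quick quick tree quick quick tree quick add add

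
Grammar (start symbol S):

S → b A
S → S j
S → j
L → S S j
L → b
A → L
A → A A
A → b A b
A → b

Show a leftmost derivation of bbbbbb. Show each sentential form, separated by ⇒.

S⇒bA⇒bAA⇒bAAA⇒bAAAA⇒bAAAAA⇒bbAAAA⇒bbbAAA⇒bbbbAA⇒bbbbbA⇒bbbbbb

S ⇒ bA   [S → b A]
bA ⇒ bAA   [A → A A]
bAA ⇒ bAAA   [A → A A]
bAAA ⇒ bAAAA   [A → A A]
bAAAA ⇒ bAAAAA   [A → A A]
bAAAAA ⇒ bbAAAA   [A → b]
bbAAAA ⇒ bbbAAA   [A → b]
bbbAAA ⇒ bbbbAA   [A → b]
bbbbAA ⇒ bbbbbA   [A → b]
bbbbbA ⇒ bbbbbb   [A → b]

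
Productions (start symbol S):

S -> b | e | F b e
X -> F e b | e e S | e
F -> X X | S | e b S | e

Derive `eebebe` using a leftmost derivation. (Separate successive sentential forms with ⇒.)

S ⇒ Fbe   [S -> F b e]
Fbe ⇒ XXbe   [F -> X X]
XXbe ⇒ FebXbe   [X -> F e b]
FebXbe ⇒ eebXbe   [F -> e]
eebXbe ⇒ eebebe   [X -> e]

S ⇒ Fbe ⇒ XXbe ⇒ FebXbe ⇒ eebXbe ⇒ eebebe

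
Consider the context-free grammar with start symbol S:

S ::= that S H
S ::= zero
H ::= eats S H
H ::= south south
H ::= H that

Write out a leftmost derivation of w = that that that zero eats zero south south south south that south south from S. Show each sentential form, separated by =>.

S => that S H => that that S H H => that that that S H H H => that that that zero H H H => that that that zero eats S H H H => that that that zero eats zero H H H => that that that zero eats zero south south H H => that that that zero eats zero south south H that H => that that that zero eats zero south south south south that H => that that that zero eats zero south south south south that south south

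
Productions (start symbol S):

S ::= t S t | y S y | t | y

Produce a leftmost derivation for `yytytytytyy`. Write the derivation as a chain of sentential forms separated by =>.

S => ySy => yySyy => yytStyy => yytySytyy => yytytStytyy => yytytytytyy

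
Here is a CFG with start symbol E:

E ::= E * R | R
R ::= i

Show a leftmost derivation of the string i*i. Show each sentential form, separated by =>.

E => E*R => R*R => i*R => i*i

E => E*R   [E ::= E * R]
E*R => R*R   [E ::= R]
R*R => i*R   [R ::= i]
i*R => i*i   [R ::= i]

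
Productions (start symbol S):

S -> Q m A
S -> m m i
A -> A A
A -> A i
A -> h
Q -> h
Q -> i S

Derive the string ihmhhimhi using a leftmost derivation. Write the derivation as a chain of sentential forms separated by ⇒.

S ⇒ QmA   [S -> Q m A]
QmA ⇒ iSmA   [Q -> i S]
iSmA ⇒ iQmAmA   [S -> Q m A]
iQmAmA ⇒ ihmAmA   [Q -> h]
ihmAmA ⇒ ihmAimA   [A -> A i]
ihmAimA ⇒ ihmAAimA   [A -> A A]
ihmAAimA ⇒ ihmhAimA   [A -> h]
ihmhAimA ⇒ ihmhhimA   [A -> h]
ihmhhimA ⇒ ihmhhimAi   [A -> A i]
ihmhhimAi ⇒ ihmhhimhi   [A -> h]

S ⇒ QmA ⇒ iSmA ⇒ iQmAmA ⇒ ihmAmA ⇒ ihmAimA ⇒ ihmAAimA ⇒ ihmhAimA ⇒ ihmhhimA ⇒ ihmhhimAi ⇒ ihmhhimhi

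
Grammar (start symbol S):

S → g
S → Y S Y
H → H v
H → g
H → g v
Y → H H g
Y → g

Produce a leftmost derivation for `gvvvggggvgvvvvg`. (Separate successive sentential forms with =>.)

S => YSY   [S → Y S Y]
YSY => HHgSY   [Y → H H g]
HHgSY => HvHgSY   [H → H v]
HvHgSY => HvvHgSY   [H → H v]
HvvHgSY => gvvvHgSY   [H → g v]
gvvvHgSY => gvvvggSY   [H → g]
gvvvggSY => gvvvgggY   [S → g]
gvvvgggY => gvvvgggHHg   [Y → H H g]
gvvvgggHHg => gvvvggggvHg   [H → g v]
gvvvggggvHg => gvvvggggvHvg   [H → H v]
gvvvggggvHvg => gvvvggggvHvvg   [H → H v]
gvvvggggvHvvg => gvvvggggvHvvvg   [H → H v]
gvvvggggvHvvvg => gvvvggggvgvvvvg   [H → g v]

S => YSY => HHgSY => HvHgSY => HvvHgSY => gvvvHgSY => gvvvggSY => gvvvgggY => gvvvgggHHg => gvvvggggvHg => gvvvggggvHvg => gvvvggggvHvvg => gvvvggggvHvvvg => gvvvggggvgvvvvg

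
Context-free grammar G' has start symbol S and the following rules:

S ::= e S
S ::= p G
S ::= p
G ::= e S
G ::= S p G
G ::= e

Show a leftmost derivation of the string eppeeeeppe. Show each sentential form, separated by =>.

S => eS => epG => epSpG => eppGpG => eppeSpG => eppeeSpG => eppeeeSpG => eppeeeeSpG => eppeeeeppG => eppeeeeppe

S => eS   [S ::= e S]
eS => epG   [S ::= p G]
epG => epSpG   [G ::= S p G]
epSpG => eppGpG   [S ::= p G]
eppGpG => eppeSpG   [G ::= e S]
eppeSpG => eppeeSpG   [S ::= e S]
eppeeSpG => eppeeeSpG   [S ::= e S]
eppeeeSpG => eppeeeeSpG   [S ::= e S]
eppeeeeSpG => eppeeeeppG   [S ::= p]
eppeeeeppG => eppeeeeppe   [G ::= e]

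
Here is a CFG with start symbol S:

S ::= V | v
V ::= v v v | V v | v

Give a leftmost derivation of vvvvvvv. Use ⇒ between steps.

S⇒V⇒Vv⇒Vvv⇒Vvvv⇒Vvvvv⇒vvvvvvv

S ⇒ V   [S ::= V]
V ⇒ Vv   [V ::= V v]
Vv ⇒ Vvv   [V ::= V v]
Vvv ⇒ Vvvv   [V ::= V v]
Vvvv ⇒ Vvvvv   [V ::= V v]
Vvvvv ⇒ vvvvvvv   [V ::= v v v]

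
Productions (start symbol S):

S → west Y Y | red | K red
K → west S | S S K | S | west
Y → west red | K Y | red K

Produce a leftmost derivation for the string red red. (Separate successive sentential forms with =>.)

S => K red => S red => red red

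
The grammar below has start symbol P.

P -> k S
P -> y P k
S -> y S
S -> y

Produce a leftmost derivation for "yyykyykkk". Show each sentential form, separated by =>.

P => yPk   [P -> y P k]
yPk => yyPkk   [P -> y P k]
yyPkk => yyyPkkk   [P -> y P k]
yyyPkkk => yyykSkkk   [P -> k S]
yyykSkkk => yyykySkkk   [S -> y S]
yyykySkkk => yyykyykkk   [S -> y]

P => yPk => yyPkk => yyyPkkk => yyykSkkk => yyykySkkk => yyykyykkk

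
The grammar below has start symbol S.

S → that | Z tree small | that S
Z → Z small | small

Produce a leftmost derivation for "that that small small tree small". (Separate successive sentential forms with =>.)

S => that S => that that S => that that Z tree small => that that Z small tree small => that that small small tree small

S => that S   [S → that S]
that S => that that S   [S → that S]
that that S => that that Z tree small   [S → Z tree small]
that that Z tree small => that that Z small tree small   [Z → Z small]
that that Z small tree small => that that small small tree small   [Z → small]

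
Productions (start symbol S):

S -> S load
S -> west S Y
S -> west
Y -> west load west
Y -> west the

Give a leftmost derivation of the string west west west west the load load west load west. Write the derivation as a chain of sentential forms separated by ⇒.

S ⇒ west S Y ⇒ west S load Y ⇒ west S load load Y ⇒ west west S Y load load Y ⇒ west west west Y load load Y ⇒ west west west west the load load Y ⇒ west west west west the load load west load west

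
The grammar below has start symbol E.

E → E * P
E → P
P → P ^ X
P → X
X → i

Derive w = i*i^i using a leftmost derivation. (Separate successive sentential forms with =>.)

E => E*P => P*P => X*P => i*P => i*P^X => i*X^X => i*i^X => i*i^i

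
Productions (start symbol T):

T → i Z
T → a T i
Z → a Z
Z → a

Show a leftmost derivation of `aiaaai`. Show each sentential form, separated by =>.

T => aTi   [T → a T i]
aTi => aiZi   [T → i Z]
aiZi => aiaZi   [Z → a Z]
aiaZi => aiaaZi   [Z → a Z]
aiaaZi => aiaaai   [Z → a]

T => aTi => aiZi => aiaZi => aiaaZi => aiaaai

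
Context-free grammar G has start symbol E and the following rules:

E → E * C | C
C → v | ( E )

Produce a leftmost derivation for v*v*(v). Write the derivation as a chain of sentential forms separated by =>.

E=>E*C=>E*C*C=>C*C*C=>v*C*C=>v*v*C=>v*v*(E)=>v*v*(C)=>v*v*(v)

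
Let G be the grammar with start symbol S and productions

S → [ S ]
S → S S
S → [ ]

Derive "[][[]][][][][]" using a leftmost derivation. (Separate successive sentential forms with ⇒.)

S ⇒ SS ⇒ SSS ⇒ SSSS ⇒ []SSS ⇒ []SSSS ⇒ []SSSSS ⇒ [][S]SSSS ⇒ [][[]]SSSS ⇒ [][[]][]SSS ⇒ [][[]][][]SS ⇒ [][[]][][][]S ⇒ [][[]][][][][]

S ⇒ SS   [S → S S]
SS ⇒ SSS   [S → S S]
SSS ⇒ SSSS   [S → S S]
SSSS ⇒ []SSS   [S → [ ]]
[]SSS ⇒ []SSSS   [S → S S]
[]SSSS ⇒ []SSSSS   [S → S S]
[]SSSSS ⇒ [][S]SSSS   [S → [ S ]]
[][S]SSSS ⇒ [][[]]SSSS   [S → [ ]]
[][[]]SSSS ⇒ [][[]][]SSS   [S → [ ]]
[][[]][]SSS ⇒ [][[]][][]SS   [S → [ ]]
[][[]][][]SS ⇒ [][[]][][][]S   [S → [ ]]
[][[]][][][]S ⇒ [][[]][][][][]   [S → [ ]]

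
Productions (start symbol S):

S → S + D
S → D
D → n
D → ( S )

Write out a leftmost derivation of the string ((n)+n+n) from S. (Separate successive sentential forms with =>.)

S => D   [S → D]
D => (S)   [D → ( S )]
(S) => (S+D)   [S → S + D]
(S+D) => (S+D+D)   [S → S + D]
(S+D+D) => (D+D+D)   [S → D]
(D+D+D) => ((S)+D+D)   [D → ( S )]
((S)+D+D) => ((D)+D+D)   [S → D]
((D)+D+D) => ((n)+D+D)   [D → n]
((n)+D+D) => ((n)+n+D)   [D → n]
((n)+n+D) => ((n)+n+n)   [D → n]

S => D => (S) => (S+D) => (S+D+D) => (D+D+D) => ((S)+D+D) => ((D)+D+D) => ((n)+D+D) => ((n)+n+D) => ((n)+n+n)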